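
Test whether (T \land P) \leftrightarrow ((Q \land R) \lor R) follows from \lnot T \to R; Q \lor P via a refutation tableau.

No

Initial set: {(\lnot T \to R); (Q \lor P); \lnot ((T \land P) \leftrightarrow ((Q \land R) \lor R))}.
(\lnot T \to R): β-rule — branch into \lnot \lnot T  //  R.
  branch 1 (add \lnot \lnot T):
    (Q \lor P): β-rule — branch into Q  //  P.
      branch 1.1 (add Q):
        \lnot ((T \land P) \leftrightarrow ((Q \land R) \lor R)): β-rule — branch into (T \land P), \lnot ((Q \land R) \lor R)  //  \lnot (T \land P), ((Q \land R) \lor R).
          branch 1.1.1 (add (T \land P), \lnot ((Q \land R) \lor R)):
            (T \land P): α-rule — add T, P.
            \lnot ((Q \land R) \lor R): α-rule — add \lnot (Q \land R), \lnot R.
            \lnot (Q \land R): β-rule — branch into \lnot Q  //  \lnot R.
              branch 1.1.1.1 (add \lnot Q):
                × closes — contains both Q and \lnot Q.
              branch 1.1.1.2 (add \lnot R):
                ○ open, literals {P=1, Q=1, R=0, T=1}.
          branch 1.1.2 (add \lnot (T \land P), ((Q \land R) \lor R)):
            \lnot (T \land P): β-rule — branch into \lnot T  //  \lnot P.
              branch 1.1.2.1 (add \lnot T):
                × closes — contains both T and \lnot T.
              branch 1.1.2.2 (add \lnot P):
                ((Q \land R) \lor R): β-rule — branch into (Q \land R)  //  R.
                  branch 1.1.2.2.1 (add (Q \land R)):
                    (Q \land R): α-rule — add Q, R.
                    ○ open, literals {P=0, Q=1, R=1, T=1}.
                  branch 1.1.2.2.2 (add R):
                    ○ open, literals {P=0, Q=1, R=1, T=1}.
      branch 1.2 (add P):
        \lnot ((T \land P) \leftrightarrow ((Q \land R) \lor R)): β-rule — branch into (T \land P), \lnot ((Q \land R) \lor R)  //  \lnot (T \land P), ((Q \land R) \lor R).
          branch 1.2.1 (add (T \land P), \lnot ((Q \land R) \lor R)):
            (T \land P): α-rule — add T, P.
            \lnot ((Q \land R) \lor R): α-rule — add \lnot (Q \land R), \lnot R.
            \lnot (Q \land R): β-rule — branch into \lnot Q  //  \lnot R.
              branch 1.2.1.1 (add \lnot Q):
                ○ open, literals {P=1, Q=0, R=0, T=1}.
              branch 1.2.1.2 (add \lnot R):
                ○ open, literals {P=1, R=0, T=1}.
          branch 1.2.2 (add \lnot (T \land P), ((Q \land R) \lor R)):
            \lnot (T \land P): β-rule — branch into \lnot T  //  \lnot P.
              branch 1.2.2.1 (add \lnot T):
                × closes — contains both T and \lnot T.
              branch 1.2.2.2 (add \lnot P):
                × closes — contains both P and \lnot P.
  branch 2 (add R):
    (Q \lor P): β-rule — branch into Q  //  P.
      branch 2.1 (add Q):
        \lnot ((T \land P) \leftrightarrow ((Q \land R) \lor R)): β-rule — branch into (T \land P), \lnot ((Q \land R) \lor R)  //  \lnot (T \land P), ((Q \land R) \lor R).
          branch 2.1.1 (add (T \land P), \lnot ((Q \land R) \lor R)):
            (T \land P): α-rule — add T, P.
            \lnot ((Q \land R) \lor R): α-rule — add \lnot (Q \land R), \lnot R.
            × closes — contains both R and \lnot R.
          branch 2.1.2 (add \lnot (T \land P), ((Q \land R) \lor R)):
            \lnot (T \land P): β-rule — branch into \lnot T  //  \lnot P.
              branch 2.1.2.1 (add \lnot T):
                ((Q \land R) \lor R): β-rule — branch into (Q \land R)  //  R.
                  branch 2.1.2.1.1 (add (Q \land R)):
                    (Q \land R): α-rule — add Q, R.
                    ○ open, literals {Q=1, R=1, T=0}.
                  branch 2.1.2.1.2 (add R):
                    ○ open, literals {Q=1, R=1, T=0}.
              branch 2.1.2.2 (add \lnot P):
                ((Q \land R) \lor R): β-rule — branch into (Q \land R)  //  R.
                  branch 2.1.2.2.1 (add (Q \land R)):
                    (Q \land R): α-rule — add Q, R.
                    ○ open, literals {P=0, Q=1, R=1}.
                  branch 2.1.2.2.2 (add R):
                    ○ open, literals {P=0, Q=1, R=1}.
      branch 2.2 (add P):
        \lnot ((T \land P) \leftrightarrow ((Q \land R) \lor R)): β-rule — branch into (T \land P), \lnot ((Q \land R) \lor R)  //  \lnot (T \land P), ((Q \land R) \lor R).
          branch 2.2.1 (add (T \land P), \lnot ((Q \land R) \lor R)):
            (T \land P): α-rule — add T, P.
            \lnot ((Q \land R) \lor R): α-rule — add \lnot (Q \land R), \lnot R.
            × closes — contains both R and \lnot R.
          branch 2.2.2 (add \lnot (T \land P), ((Q \land R) \lor R)):
            \lnot (T \land P): β-rule — branch into \lnot T  //  \lnot P.
              branch 2.2.2.1 (add \lnot T):
                ((Q \land R) \lor R): β-rule — branch into (Q \land R)  //  R.
                  branch 2.2.2.1.1 (add (Q \land R)):
                    (Q \land R): α-rule — add Q, R.
                    ○ open, literals {P=1, Q=1, R=1, T=0}.
                  branch 2.2.2.1.2 (add R):
                    ○ open, literals {P=1, R=1, T=0}.
              branch 2.2.2.2 (add \lnot P):
                × closes — contains both P and \lnot P.
7 branches closed, 11 open.
An open branch gives a countermodel: P=1, Q=1, R=0, T=1 (unmentioned atoms arbitrary); the premises hold there but the conclusion fails.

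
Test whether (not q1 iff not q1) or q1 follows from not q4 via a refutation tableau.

Yes

Initial set: {not q4; not ((not q1 iff not q1) or q1)}.
not ((not q1 iff not q1) or q1): α-rule — add not (not q1 iff not q1), not q1.
not (not q1 iff not q1): β-rule — branch into not q1, not not q1  //  not not q1, not q1.
  branch 1 (add not q1, not not q1):
    × closes — contains both q1 and not q1.
  branch 2 (add not not q1, not q1):
    × closes — contains both q1 and not q1.
All 2 branches close.
Every branch closed, so the premises entail the conclusion.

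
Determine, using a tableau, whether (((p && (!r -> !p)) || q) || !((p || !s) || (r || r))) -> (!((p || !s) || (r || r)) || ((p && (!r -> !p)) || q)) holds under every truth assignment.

Assume the negation and expand:
Initial set: {!((((p && (!r -> !p)) || q) || !((p || !s) || (r || r))) -> (!((p || !s) || (r || r)) || ((p && (!r -> !p)) || q)))}.
!((((p && (!r -> !p)) || q) || !((p || !s) || (r || r))) -> (!((p || !s) || (r || r)) || ((p && (!r -> !p)) || q))): α-rule — add (((p && (!r -> !p)) || q) || !((p || !s) || (r || r))), !(!((p || !s) || (r || r)) || ((p && (!r -> !p)) || q)).
!(!((p || !s) || (r || r)) || ((p && (!r -> !p)) || q)): α-rule — add !!((p || !s) || (r || r)), !((p && (!r -> !p)) || q).
!((p && (!r -> !p)) || q): α-rule — add !(p && (!r -> !p)), !q.
(((p && (!r -> !p)) || q) || !((p || !s) || (r || r))): β-rule — branch into ((p && (!r -> !p)) || q)  //  !((p || !s) || (r || r)).
  branch 1 (add ((p && (!r -> !p)) || q)):
    !!((p || !s) || (r || r)): β-rule — branch into (p || !s)  //  (r || r).
      branch 1.1 (add (p || !s)):
        !(p && (!r -> !p)): β-rule — branch into !p  //  !(!r -> !p).
          branch 1.1.1 (add !p):
            ((p && (!r -> !p)) || q): β-rule — branch into (p && (!r -> !p))  //  q.
              branch 1.1.1.1 (add (p && (!r -> !p))):
                (p && (!r -> !p)): α-rule — add p, (!r -> !p).
                × closes — contains both p and !p.
              branch 1.1.1.2 (add q):
                × closes — contains both q and !q.
          branch 1.1.2 (add !(!r -> !p)):
            !(!r -> !p): α-rule — add !r, !!p.
            ((p && (!r -> !p)) || q): β-rule — branch into (p && (!r -> !p))  //  q.
              branch 1.1.2.1 (add (p && (!r -> !p))):
                (p && (!r -> !p)): α-rule — add p, (!r -> !p).
                (p || !s): β-rule — branch into p  //  !s.
                  branch 1.1.2.1.1 (add p):
                    (!r -> !p): β-rule — branch into !!r  //  !p.
                      branch 1.1.2.1.1.1 (add !!r):
                        × closes — contains both r and !r.
                      branch 1.1.2.1.1.2 (add !p):
                        × closes — contains both p and !p.
                  branch 1.1.2.1.2 (add !s):
                    (!r -> !p): β-rule — branch into !!r  //  !p.
                      branch 1.1.2.1.2.1 (add !!r):
                        × closes — contains both r and !r.
                      branch 1.1.2.1.2.2 (add !p):
                        × closes — contains both p and !p.
              branch 1.1.2.2 (add q):
                × closes — contains both q and !q.
      branch 1.2 (add (r || r)):
        !(p && (!r -> !p)): β-rule — branch into !p  //  !(!r -> !p).
          branch 1.2.1 (add !p):
            ((p && (!r -> !p)) || q): β-rule — branch into (p && (!r -> !p))  //  q.
              branch 1.2.1.1 (add (p && (!r -> !p))):
                (p && (!r -> !p)): α-rule — add p, (!r -> !p).
                × closes — contains both p and !p.
              branch 1.2.1.2 (add q):
                × closes — contains both q and !q.
          branch 1.2.2 (add !(!r -> !p)):
            !(!r -> !p): α-rule — add !r, !!p.
            ((p && (!r -> !p)) || q): β-rule — branch into (p && (!r -> !p))  //  q.
              branch 1.2.2.1 (add (p && (!r -> !p))):
                (p && (!r -> !p)): α-rule — add p, (!r -> !p).
                (r || r): β-rule — branch into r  //  r.
                  branch 1.2.2.1.1 (add r):
                    × closes — contains both r and !r.
                  branch 1.2.2.1.2 (add r):
                    × closes — contains both r and !r.
              branch 1.2.2.2 (add q):
                × closes — contains both q and !q.
  branch 2 (add !((p || !s) || (r || r))):
    !((p || !s) || (r || r)): α-rule — add !(p || !s), !(r || r).
    !(p || !s): α-rule — add !p, !!s.
    !(r || r): α-rule — add !r, !r.
    !!((p || !s) || (r || r)): β-rule — branch into (p || !s)  //  (r || r).
      branch 2.1 (add (p || !s)):
        !(p && (!r -> !p)): β-rule — branch into !p  //  !(!r -> !p).
          branch 2.1.1 (add !p):
            (p || !s): β-rule — branch into p  //  !s.
              branch 2.1.1.1 (add p):
                × closes — contains both p and !p.
              branch 2.1.1.2 (add !s):
                × closes — contains both s and !s.
          branch 2.1.2 (add !(!r -> !p)):
            !(!r -> !p): α-rule — add !r, !!p.
            × closes — contains both p and !p.
      branch 2.2 (add (r || r)):
        !(p && (!r -> !p)): β-rule — branch into !p  //  !(!r -> !p).
          branch 2.2.1 (add !p):
            (r || r): β-rule — branch into r  //  r.
              branch 2.2.1.1 (add r):
                × closes — contains both r and !r.
              branch 2.2.1.2 (add r):
                × closes — contains both r and !r.
          branch 2.2.2 (add !(!r -> !p)):
            !(!r -> !p): α-rule — add !r, !!p.
            × closes — contains both p and !p.
All 18 branches close.
Every branch closed, so the negation is unsatisfiable and the formula is valid.

Valid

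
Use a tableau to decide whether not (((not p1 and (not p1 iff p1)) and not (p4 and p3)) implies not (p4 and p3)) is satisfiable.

Unsatisfiable

Initial set: {T not (((not p1 and (not p1 iff p1)) and not (p4 and p3)) implies not (p4 and p3))}.
T not (((not p1 and (not p1 iff p1)) and not (p4 and p3)) implies not (p4 and p3)): α-rule — add T ((not p1 and (not p1 iff p1)) and not (p4 and p3)), F not (p4 and p3).
T ((not p1 and (not p1 iff p1)) and not (p4 and p3)): α-rule — add T (not p1 and (not p1 iff p1)), T not (p4 and p3).
F not (p4 and p3): α-rule — add T p4, T p3.
T (not p1 and (not p1 iff p1)): α-rule — add T not p1, T (not p1 iff p1).
T not (p4 and p3): β-rule — branch into F p4  //  F p3.
  branch 1 (add F p4):
    × closes — contains both p4 and not p4.
  branch 2 (add F p3):
    × closes — contains both p3 and not p3.
All 2 branches close.
Every branch closed; the formula is unsatisfiable.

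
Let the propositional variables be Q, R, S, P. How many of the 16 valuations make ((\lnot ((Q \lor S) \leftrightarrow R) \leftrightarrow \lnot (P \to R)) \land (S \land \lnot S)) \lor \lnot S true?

Initial set: {(((\lnot ((Q \lor S) \leftrightarrow R) \leftrightarrow \lnot (P \to R)) \land (S \land \lnot S)) \lor \lnot S)}.
(((\lnot ((Q \lor S) \leftrightarrow R) \leftrightarrow \lnot (P \to R)) \land (S \land \lnot S)) \lor \lnot S): β-rule — branch into ((\lnot ((Q \lor S) \leftrightarrow R) \leftrightarrow \lnot (P \to R)) \land (S \land \lnot S))  //  \lnot S.
  branch 1 (add ((\lnot ((Q \lor S) \leftrightarrow R) \leftrightarrow \lnot (P \to R)) \land (S \land \lnot S))):
    ((\lnot ((Q \lor S) \leftrightarrow R) \leftrightarrow \lnot (P \to R)) \land (S \land \lnot S)): α-rule — add (\lnot ((Q \lor S) \leftrightarrow R) \leftrightarrow \lnot (P \to R)), (S \land \lnot S).
    (S \land \lnot S): α-rule — add S, \lnot S.
    × closes — contains both S and \lnot S.
  branch 2 (add \lnot S):
    ○ open, literals {S=F}.
1 branch closed, 1 open.
Each open branch fixes some atoms; the unmentioned ones are free. Counting distinct full assignments: branch {S=F} (Q, R, P) contributes 8 new. Total: 8.

8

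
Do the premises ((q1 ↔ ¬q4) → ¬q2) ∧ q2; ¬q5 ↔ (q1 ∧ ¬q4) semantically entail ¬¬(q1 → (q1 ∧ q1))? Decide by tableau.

Initial set: {(((q1 ↔ ¬q4) → ¬q2) ∧ q2); (¬q5 ↔ (q1 ∧ ¬q4)); ¬¬¬(q1 → (q1 ∧ q1))}.
(((q1 ↔ ¬q4) → ¬q2) ∧ q2): α-rule — add ((q1 ↔ ¬q4) → ¬q2), q2.
¬¬¬(q1 → (q1 ∧ q1)): drop double negation, giving ¬(q1 → (q1 ∧ q1)).
¬(q1 → (q1 ∧ q1)): α-rule — add q1, ¬(q1 ∧ q1).
(¬q5 ↔ (q1 ∧ ¬q4)): β-rule — branch into ¬q5, (q1 ∧ ¬q4)  //  ¬¬q5, ¬(q1 ∧ ¬q4).
  branch 1 (add ¬q5, (q1 ∧ ¬q4)):
    (q1 ∧ ¬q4): α-rule — add q1, ¬q4.
    ((q1 ↔ ¬q4) → ¬q2): β-rule — branch into ¬(q1 ↔ ¬q4)  //  ¬q2.
      branch 1.1 (add ¬(q1 ↔ ¬q4)):
        ¬(q1 ∧ q1): β-rule — branch into ¬q1  //  ¬q1.
          branch 1.1.1 (add ¬q1):
            × closes — contains both q1 and ¬q1.
          branch 1.1.2 (add ¬q1):
            × closes — contains both q1 and ¬q1.
      branch 1.2 (add ¬q2):
        × closes — contains both q2 and ¬q2.
  branch 2 (add ¬¬q5, ¬(q1 ∧ ¬q4)):
    ((q1 ↔ ¬q4) → ¬q2): β-rule — branch into ¬(q1 ↔ ¬q4)  //  ¬q2.
      branch 2.1 (add ¬(q1 ↔ ¬q4)):
        ¬(q1 ∧ q1): β-rule — branch into ¬q1  //  ¬q1.
          branch 2.1.1 (add ¬q1):
            × closes — contains both q1 and ¬q1.
          branch 2.1.2 (add ¬q1):
            × closes — contains both q1 and ¬q1.
      branch 2.2 (add ¬q2):
        × closes — contains both q2 and ¬q2.
All 6 branches close.
Every branch closed, so the premises entail the conclusion.

Yes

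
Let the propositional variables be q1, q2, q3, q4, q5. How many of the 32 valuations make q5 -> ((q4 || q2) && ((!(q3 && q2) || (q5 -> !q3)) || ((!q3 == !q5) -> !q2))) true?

24

Initial set: {T (q5 -> ((q4 || q2) && ((!(q3 && q2) || (q5 -> !q3)) || ((!q3 == !q5) -> !q2))))}.
T (q5 -> ((q4 || q2) && ((!(q3 && q2) || (q5 -> !q3)) || ((!q3 == !q5) -> !q2)))): β-rule — branch into F q5  //  T ((q4 || q2) && ((!(q3 && q2) || (q5 -> !q3)) || ((!q3 == !q5) -> !q2))).
  branch 1 (add F q5):
    ○ open, literals {q5=false}.
  branch 2 (add T ((q4 || q2) && ((!(q3 && q2) || (q5 -> !q3)) || ((!q3 == !q5) -> !q2)))):
    T ((q4 || q2) && ((!(q3 && q2) || (q5 -> !q3)) || ((!q3 == !q5) -> !q2))): α-rule — add T (q4 || q2), T ((!(q3 && q2) || (q5 -> !q3)) || ((!q3 == !q5) -> !q2)).
    T (q4 || q2): β-rule — branch into T q4  //  T q2.
      branch 2.1 (add T q4):
        T ((!(q3 && q2) || (q5 -> !q3)) || ((!q3 == !q5) -> !q2)): β-rule — branch into T (!(q3 && q2) || (q5 -> !q3))  //  T ((!q3 == !q5) -> !q2).
          branch 2.1.1 (add T (!(q3 && q2) || (q5 -> !q3))):
            T (!(q3 && q2) || (q5 -> !q3)): β-rule — branch into T !(q3 && q2)  //  T (q5 -> !q3).
              branch 2.1.1.1 (add T !(q3 && q2)):
                T !(q3 && q2): β-rule — branch into F q3  //  F q2.
                  branch 2.1.1.1.1 (add F q3):
                    ○ open, literals {q3=false, q4=true}.
                  branch 2.1.1.1.2 (add F q2):
                    ○ open, literals {q2=false, q4=true}.
              branch 2.1.1.2 (add T (q5 -> !q3)):
                T (q5 -> !q3): β-rule — branch into F q5  //  T !q3.
                  branch 2.1.1.2.1 (add F q5):
                    ○ open, literals {q4=true, q5=false}.
                  branch 2.1.1.2.2 (add T !q3):
                    ○ open, literals {q3=false, q4=true}.
          branch 2.1.2 (add T ((!q3 == !q5) -> !q2)):
            T ((!q3 == !q5) -> !q2): β-rule — branch into F (!q3 == !q5)  //  T !q2.
              branch 2.1.2.1 (add F (!q3 == !q5)):
                F (!q3 == !q5): β-rule — branch into T !q3, F !q5  //  F !q3, T !q5.
                  branch 2.1.2.1.1 (add T !q3, F !q5):
                    ○ open, literals {q3=false, q4=true, q5=true}.
                  branch 2.1.2.1.2 (add F !q3, T !q5):
                    ○ open, literals {q3=true, q4=true, q5=false}.
              branch 2.1.2.2 (add T !q2):
                ○ open, literals {q2=false, q4=true}.
      branch 2.2 (add T q2):
        T ((!(q3 && q2) || (q5 -> !q3)) || ((!q3 == !q5) -> !q2)): β-rule — branch into T (!(q3 && q2) || (q5 -> !q3))  //  T ((!q3 == !q5) -> !q2).
          branch 2.2.1 (add T (!(q3 && q2) || (q5 -> !q3))):
            T (!(q3 && q2) || (q5 -> !q3)): β-rule — branch into T !(q3 && q2)  //  T (q5 -> !q3).
              branch 2.2.1.1 (add T !(q3 && q2)):
                T !(q3 && q2): β-rule — branch into F q3  //  F q2.
                  branch 2.2.1.1.1 (add F q3):
                    ○ open, literals {q2=true, q3=false}.
                  branch 2.2.1.1.2 (add F q2):
                    × closes — contains both q2 and !q2.
              branch 2.2.1.2 (add T (q5 -> !q3)):
                T (q5 -> !q3): β-rule — branch into F q5  //  T !q3.
                  branch 2.2.1.2.1 (add F q5):
                    ○ open, literals {q2=true, q5=false}.
                  branch 2.2.1.2.2 (add T !q3):
                    ○ open, literals {q2=true, q3=false}.
          branch 2.2.2 (add T ((!q3 == !q5) -> !q2)):
            T ((!q3 == !q5) -> !q2): β-rule — branch into F (!q3 == !q5)  //  T !q2.
              branch 2.2.2.1 (add F (!q3 == !q5)):
                F (!q3 == !q5): β-rule — branch into T !q3, F !q5  //  F !q3, T !q5.
                  branch 2.2.2.1.1 (add T !q3, F !q5):
                    ○ open, literals {q2=true, q3=false, q5=true}.
                  branch 2.2.2.1.2 (add F !q3, T !q5):
                    ○ open, literals {q2=true, q3=true, q5=false}.
              branch 2.2.2.2 (add T !q2):
                × closes — contains both q2 and !q2.
2 branches closed, 13 open.
Each open branch fixes some atoms; the unmentioned ones are free. Counting distinct full assignments: branch {q5=false} (q1, q2, q3, q4) contributes 16 new; branch {q3=false, q4=true} (q1, q2, q5) contributes 4 new; branch {q2=false, q4=true} (q1, q3, q5) contributes 2 new; branch {q4=true, q5=false} (q1, q2, q3) contributes 0 new; branch {q3=false, q4=true} (q1, q2, q5) contributes 0 new; branch {q3=false, q4=true, q5=true} (q1, q2) contributes 0 new; branch {q3=true, q4=true, q5=false} (q1, q2) contributes 0 new; branch {q2=false, q4=true} (q1, q3, q5) contributes 0 new; branch {q2=true, q3=false} (q1, q4, q5) contributes 2 new; branch {q2=true, q5=false} (q1, q3, q4) contributes 0 new; branch {q2=true, q3=false} (q1, q4, q5) contributes 0 new; branch {q2=true, q3=false, q5=true} (q1, q4) contributes 0 new; branch {q2=true, q3=true, q5=false} (q1, q4) contributes 0 new. Total: 24.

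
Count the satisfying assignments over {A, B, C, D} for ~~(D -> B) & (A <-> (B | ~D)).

6

Initial set: {T (~~(D -> B) & (A <-> (B | ~D)))}.
T (~~(D -> B) & (A <-> (B | ~D))): α-rule — add T ~~(D -> B), T (A <-> (B | ~D)).
T ~~(D -> B): drop double negation, giving T (D -> B).
T (A <-> (B | ~D)): β-rule — branch into T A, T (B | ~D)  //  F A, F (B | ~D).
  branch 1 (add T A, T (B | ~D)):
    T (D -> B): β-rule — branch into F D  //  T B.
      branch 1.1 (add F D):
        T (B | ~D): β-rule — branch into T B  //  T ~D.
          branch 1.1.1 (add T B):
            ○ open, literals {A=1, B=1, D=0}.
          branch 1.1.2 (add T ~D):
            ○ open, literals {A=1, D=0}.
      branch 1.2 (add T B):
        T (B | ~D): β-rule — branch into T B  //  T ~D.
          branch 1.2.1 (add T B):
            ○ open, literals {A=1, B=1}.
          branch 1.2.2 (add T ~D):
            ○ open, literals {A=1, B=1, D=0}.
  branch 2 (add F A, F (B | ~D)):
    F (B | ~D): α-rule — add F B, F ~D.
    T (D -> B): β-rule — branch into F D  //  T B.
      branch 2.1 (add F D):
        × closes — contains both D and ~D.
      branch 2.2 (add T B):
        × closes — contains both B and ~B.
2 branches closed, 4 open.
Each open branch fixes some atoms; the unmentioned ones are free. Counting distinct full assignments: branch {A=1, B=1, D=0} (C) contributes 2 new; branch {A=1, D=0} (B, C) contributes 2 new; branch {A=1, B=1} (C, D) contributes 2 new; branch {A=1, B=1, D=0} (C) contributes 0 new. Total: 6.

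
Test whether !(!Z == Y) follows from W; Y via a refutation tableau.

Initial set: {W; Y; !!(!Z == Y)}.
!!(!Z == Y): β-rule — branch into !Z, Y  //  !!Z, !Y.
  branch 1 (add !Z, Y):
    ○ open, literals {W=true, Y=true, Z=false}.
  branch 2 (add !!Z, !Y):
    × closes — contains both Y and !Y.
1 branch closed, 1 open.
An open branch gives a countermodel: W=true, Y=true, Z=false (unmentioned atoms arbitrary); the premises hold there but the conclusion fails.

No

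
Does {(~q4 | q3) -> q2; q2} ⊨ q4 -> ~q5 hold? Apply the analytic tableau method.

No

Initial set: {((~q4 | q3) -> q2); q2; ~(q4 -> ~q5)}.
~(q4 -> ~q5): α-rule — add q4, ~~q5.
((~q4 | q3) -> q2): β-rule — branch into ~(~q4 | q3)  //  q2.
  branch 1 (add ~(~q4 | q3)):
    ~(~q4 | q3): α-rule — add ~~q4, ~q3.
    ○ open, literals {q2=true, q3=false, q4=true, q5=true}.
  branch 2 (add q2):
    ○ open, literals {q2=true, q4=true, q5=true}.
0 branches closed, 2 open.
An open branch gives a countermodel: q2=true, q3=false, q4=true, q5=true (unmentioned atoms arbitrary); the premises hold there but the conclusion fails.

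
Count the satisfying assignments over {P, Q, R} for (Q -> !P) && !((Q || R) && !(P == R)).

4

Initial set: {((Q -> !P) && !((Q || R) && !(P == R)))}.
((Q -> !P) && !((Q || R) && !(P == R))): α-rule — add (Q -> !P), !((Q || R) && !(P == R)).
(Q -> !P): β-rule — branch into !Q  //  !P.
  branch 1 (add !Q):
    !((Q || R) && !(P == R)): β-rule — branch into !(Q || R)  //  !!(P == R).
      branch 1.1 (add !(Q || R)):
        !(Q || R): α-rule — add !Q, !R.
        ○ open, literals {Q=false, R=false}.
      branch 1.2 (add !!(P == R)):
        !!(P == R): β-rule — branch into P, R  //  !P, !R.
          branch 1.2.1 (add P, R):
            ○ open, literals {P=true, Q=false, R=true}.
          branch 1.2.2 (add !P, !R):
            ○ open, literals {P=false, Q=false, R=false}.
  branch 2 (add !P):
    !((Q || R) && !(P == R)): β-rule — branch into !(Q || R)  //  !!(P == R).
      branch 2.1 (add !(Q || R)):
        !(Q || R): α-rule — add !Q, !R.
        ○ open, literals {P=false, Q=false, R=false}.
      branch 2.2 (add !!(P == R)):
        !!(P == R): β-rule — branch into P, R  //  !P, !R.
          branch 2.2.1 (add P, R):
            × closes — contains both P and !P.
          branch 2.2.2 (add !P, !R):
            ○ open, literals {P=false, R=false}.
1 branch closed, 5 open.
Each open branch fixes some atoms; the unmentioned ones are free. Counting distinct full assignments: branch {Q=false, R=false} (P) contributes 2 new; branch {P=true, Q=false, R=true} (none free) contributes 1 new; branch {P=false, Q=false, R=false} (none free) contributes 0 new; branch {P=false, Q=false, R=false} (none free) contributes 0 new; branch {P=false, R=false} (Q) contributes 1 new. Total: 4.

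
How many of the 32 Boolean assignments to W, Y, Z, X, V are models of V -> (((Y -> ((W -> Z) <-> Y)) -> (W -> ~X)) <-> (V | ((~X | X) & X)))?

Initial set: {T (V -> (((Y -> ((W -> Z) <-> Y)) -> (W -> ~X)) <-> (V | ((~X | X) & X))))}.
T (V -> (((Y -> ((W -> Z) <-> Y)) -> (W -> ~X)) <-> (V | ((~X | X) & X)))): β-rule — branch into F V  //  T (((Y -> ((W -> Z) <-> Y)) -> (W -> ~X)) <-> (V | ((~X | X) & X))).
  branch 1 (add F V):
    ○ open, literals {V=F}.
  branch 2 (add T (((Y -> ((W -> Z) <-> Y)) -> (W -> ~X)) <-> (V | ((~X | X) & X)))):
    T (((Y -> ((W -> Z) <-> Y)) -> (W -> ~X)) <-> (V | ((~X | X) & X))): β-rule — branch into T ((Y -> ((W -> Z) <-> Y)) -> (W -> ~X)), T (V | ((~X | X) & X))  //  F ((Y -> ((W -> Z) <-> Y)) -> (W -> ~X)), F (V | ((~X | X) & X)).
      branch 2.1 (add T ((Y -> ((W -> Z) <-> Y)) -> (W -> ~X)), T (V | ((~X | X) & X))):
        T ((Y -> ((W -> Z) <-> Y)) -> (W -> ~X)): β-rule — branch into F (Y -> ((W -> Z) <-> Y))  //  T (W -> ~X).
          branch 2.1.1 (add F (Y -> ((W -> Z) <-> Y))):
            F (Y -> ((W -> Z) <-> Y)): α-rule — add T Y, F ((W -> Z) <-> Y).
            T (V | ((~X | X) & X)): β-rule — branch into T V  //  T ((~X | X) & X).
              branch 2.1.1.1 (add T V):
                F ((W -> Z) <-> Y): β-rule — branch into T (W -> Z), F Y  //  F (W -> Z), T Y.
                  branch 2.1.1.1.1 (add T (W -> Z), F Y):
                    × closes — contains both Y and ~Y.
                  branch 2.1.1.1.2 (add F (W -> Z), T Y):
                    F (W -> Z): α-rule — add T W, F Z.
                    ○ open, literals {V=T, W=T, Y=T, Z=F}.
              branch 2.1.1.2 (add T ((~X | X) & X)):
                T ((~X | X) & X): α-rule — add T (~X | X), T X.
                F ((W -> Z) <-> Y): β-rule — branch into T (W -> Z), F Y  //  F (W -> Z), T Y.
                  branch 2.1.1.2.1 (add T (W -> Z), F Y):
                    × closes — contains both Y and ~Y.
                  branch 2.1.1.2.2 (add F (W -> Z), T Y):
                    F (W -> Z): α-rule — add T W, F Z.
                    T (~X | X): β-rule — branch into T ~X  //  T X.
                      branch 2.1.1.2.2.1 (add T ~X):
                        × closes — contains both X and ~X.
                      branch 2.1.1.2.2.2 (add T X):
                        ○ open, literals {W=T, X=T, Y=T, Z=F}.
          branch 2.1.2 (add T (W -> ~X)):
            T (V | ((~X | X) & X)): β-rule — branch into T V  //  T ((~X | X) & X).
              branch 2.1.2.1 (add T V):
                T (W -> ~X): β-rule — branch into F W  //  T ~X.
                  branch 2.1.2.1.1 (add F W):
                    ○ open, literals {V=T, W=F}.
                  branch 2.1.2.1.2 (add T ~X):
                    ○ open, literals {V=T, X=F}.
              branch 2.1.2.2 (add T ((~X | X) & X)):
                T ((~X | X) & X): α-rule — add T (~X | X), T X.
                T (W -> ~X): β-rule — branch into F W  //  T ~X.
                  branch 2.1.2.2.1 (add F W):
                    T (~X | X): β-rule — branch into T ~X  //  T X.
                      branch 2.1.2.2.1.1 (add T ~X):
                        × closes — contains both X and ~X.
                      branch 2.1.2.2.1.2 (add T X):
                        ○ open, literals {W=F, X=T}.
                  branch 2.1.2.2.2 (add T ~X):
                    × closes — contains both X and ~X.
      branch 2.2 (add F ((Y -> ((W -> Z) <-> Y)) -> (W -> ~X)), F (V | ((~X | X) & X))):
        F ((Y -> ((W -> Z) <-> Y)) -> (W -> ~X)): α-rule — add T (Y -> ((W -> Z) <-> Y)), F (W -> ~X).
        F (V | ((~X | X) & X)): α-rule — add F V, F ((~X | X) & X).
        F (W -> ~X): α-rule — add T W, F ~X.
        T (Y -> ((W -> Z) <-> Y)): β-rule — branch into F Y  //  T ((W -> Z) <-> Y).
          branch 2.2.1 (add F Y):
            F ((~X | X) & X): β-rule — branch into F (~X | X)  //  F X.
              branch 2.2.1.1 (add F (~X | X)):
                F (~X | X): α-rule — add F ~X, F X.
                × closes — contains both X and ~X.
              branch 2.2.1.2 (add F X):
                × closes — contains both X and ~X.
          branch 2.2.2 (add T ((W -> Z) <-> Y)):
            F ((~X | X) & X): β-rule — branch into F (~X | X)  //  F X.
              branch 2.2.2.1 (add F (~X | X)):
                F (~X | X): α-rule — add F ~X, F X.
                × closes — contains both X and ~X.
              branch 2.2.2.2 (add F X):
                × closes — contains both X and ~X.
9 branches closed, 6 open.
Each open branch fixes some atoms; the unmentioned ones are free. Counting distinct full assignments: branch {V=F} (W, Y, Z, X) contributes 16 new; branch {V=T, W=T, Y=T, Z=F} (X) contributes 2 new; branch {W=T, X=T, Y=T, Z=F} (V) contributes 0 new; branch {V=T, W=F} (Y, Z, X) contributes 8 new; branch {V=T, X=F} (W, Y, Z) contributes 3 new; branch {W=F, X=T} (Y, Z, V) contributes 0 new. Total: 29.

29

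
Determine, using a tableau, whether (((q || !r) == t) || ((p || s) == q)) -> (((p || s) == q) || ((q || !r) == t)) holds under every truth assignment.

Assume the negation and expand:
Initial set: {!((((q || !r) == t) || ((p || s) == q)) -> (((p || s) == q) || ((q || !r) == t)))}.
!((((q || !r) == t) || ((p || s) == q)) -> (((p || s) == q) || ((q || !r) == t))): α-rule — add (((q || !r) == t) || ((p || s) == q)), !(((p || s) == q) || ((q || !r) == t)).
!(((p || s) == q) || ((q || !r) == t)): α-rule — add !((p || s) == q), !((q || !r) == t).
(((q || !r) == t) || ((p || s) == q)): β-rule — branch into ((q || !r) == t)  //  ((p || s) == q).
  branch 1 (add ((q || !r) == t)):
    !((p || s) == q): β-rule — branch into (p || s), !q  //  !(p || s), q.
      branch 1.1 (add (p || s), !q):
        !((q || !r) == t): β-rule — branch into (q || !r), !t  //  !(q || !r), t.
          branch 1.1.1 (add (q || !r), !t):
            ((q || !r) == t): β-rule — branch into (q || !r), t  //  !(q || !r), !t.
              branch 1.1.1.1 (add (q || !r), t):
                × closes — contains both t and !t.
              branch 1.1.1.2 (add !(q || !r), !t):
                !(q || !r): α-rule — add !q, !!r.
                (p || s): β-rule — branch into p  //  s.
                  branch 1.1.1.2.1 (add p):
                    (q || !r): β-rule — branch into q  //  !r.
                      branch 1.1.1.2.1.1 (add q):
                        × closes — contains both q and !q.
                      branch 1.1.1.2.1.2 (add !r):
                        × closes — contains both r and !r.
                  branch 1.1.1.2.2 (add s):
                    (q || !r): β-rule — branch into q  //  !r.
                      branch 1.1.1.2.2.1 (add q):
                        × closes — contains both q and !q.
                      branch 1.1.1.2.2.2 (add !r):
                        × closes — contains both r and !r.
          branch 1.1.2 (add !(q || !r), t):
            !(q || !r): α-rule — add !q, !!r.
            ((q || !r) == t): β-rule — branch into (q || !r), t  //  !(q || !r), !t.
              branch 1.1.2.1 (add (q || !r), t):
                (p || s): β-rule — branch into p  //  s.
                  branch 1.1.2.1.1 (add p):
                    (q || !r): β-rule — branch into q  //  !r.
                      branch 1.1.2.1.1.1 (add q):
                        × closes — contains both q and !q.
                      branch 1.1.2.1.1.2 (add !r):
                        × closes — contains both r and !r.
                  branch 1.1.2.1.2 (add s):
                    (q || !r): β-rule — branch into q  //  !r.
                      branch 1.1.2.1.2.1 (add q):
                        × closes — contains both q and !q.
                      branch 1.1.2.1.2.2 (add !r):
                        × closes — contains both r and !r.
              branch 1.1.2.2 (add !(q || !r), !t):
                × closes — contains both t and !t.
      branch 1.2 (add !(p || s), q):
        !(p || s): α-rule — add !p, !s.
        !((q || !r) == t): β-rule — branch into (q || !r), !t  //  !(q || !r), t.
          branch 1.2.1 (add (q || !r), !t):
            ((q || !r) == t): β-rule — branch into (q || !r), t  //  !(q || !r), !t.
              branch 1.2.1.1 (add (q || !r), t):
                × closes — contains both t and !t.
              branch 1.2.1.2 (add !(q || !r), !t):
                !(q || !r): α-rule — add !q, !!r.
                × closes — contains both q and !q.
          branch 1.2.2 (add !(q || !r), t):
            !(q || !r): α-rule — add !q, !!r.
            × closes — contains both q and !q.
  branch 2 (add ((p || s) == q)):
    !((p || s) == q): β-rule — branch into (p || s), !q  //  !(p || s), q.
      branch 2.1 (add (p || s), !q):
        !((q || !r) == t): β-rule — branch into (q || !r), !t  //  !(q || !r), t.
          branch 2.1.1 (add (q || !r), !t):
            ((p || s) == q): β-rule — branch into (p || s), q  //  !(p || s), !q.
              branch 2.1.1.1 (add (p || s), q):
                × closes — contains both q and !q.
              branch 2.1.1.2 (add !(p || s), !q):
                !(p || s): α-rule — add !p, !s.
                (p || s): β-rule — branch into p  //  s.
                  branch 2.1.1.2.1 (add p):
                    × closes — contains both p and !p.
                  branch 2.1.1.2.2 (add s):
                    × closes — contains both s and !s.
          branch 2.1.2 (add !(q || !r), t):
            !(q || !r): α-rule — add !q, !!r.
            ((p || s) == q): β-rule — branch into (p || s), q  //  !(p || s), !q.
              branch 2.1.2.1 (add (p || s), q):
                × closes — contains both q and !q.
              branch 2.1.2.2 (add !(p || s), !q):
                !(p || s): α-rule — add !p, !s.
                (p || s): β-rule — branch into p  //  s.
                  branch 2.1.2.2.1 (add p):
                    × closes — contains both p and !p.
                  branch 2.1.2.2.2 (add s):
                    × closes — contains both s and !s.
      branch 2.2 (add !(p || s), q):
        !(p || s): α-rule — add !p, !s.
        !((q || !r) == t): β-rule — branch into (q || !r), !t  //  !(q || !r), t.
          branch 2.2.1 (add (q || !r), !t):
            ((p || s) == q): β-rule — branch into (p || s), q  //  !(p || s), !q.
              branch 2.2.1.1 (add (p || s), q):
                (q || !r): β-rule — branch into q  //  !r.
                  branch 2.2.1.1.1 (add q):
                    (p || s): β-rule — branch into p  //  s.
                      branch 2.2.1.1.1.1 (add p):
                        × closes — contains both p and !p.
                      branch 2.2.1.1.1.2 (add s):
                        × closes — contains both s and !s.
                  branch 2.2.1.1.2 (add !r):
                    (p || s): β-rule — branch into p  //  s.
                      branch 2.2.1.1.2.1 (add p):
                        × closes — contains both p and !p.
                      branch 2.2.1.1.2.2 (add s):
                        × closes — contains both s and !s.
              branch 2.2.1.2 (add !(p || s), !q):
                × closes — contains both q and !q.
          branch 2.2.2 (add !(q || !r), t):
            !(q || !r): α-rule — add !q, !!r.
            × closes — contains both q and !q.
All 25 branches close.
Every branch closed, so the negation is unsatisfiable and the formula is valid.

Valid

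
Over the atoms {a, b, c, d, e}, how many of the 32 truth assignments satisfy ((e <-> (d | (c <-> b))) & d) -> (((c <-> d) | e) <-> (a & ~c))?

26

Initial set: {(((e <-> (d | (c <-> b))) & d) -> (((c <-> d) | e) <-> (a & ~c)))}.
(((e <-> (d | (c <-> b))) & d) -> (((c <-> d) | e) <-> (a & ~c))): β-rule — branch into ~((e <-> (d | (c <-> b))) & d)  //  (((c <-> d) | e) <-> (a & ~c)).
  branch 1 (add ~((e <-> (d | (c <-> b))) & d)):
    ~((e <-> (d | (c <-> b))) & d): β-rule — branch into ~(e <-> (d | (c <-> b)))  //  ~d.
      branch 1.1 (add ~(e <-> (d | (c <-> b)))):
        ~(e <-> (d | (c <-> b))): β-rule — branch into e, ~(d | (c <-> b))  //  ~e, (d | (c <-> b)).
          branch 1.1.1 (add e, ~(d | (c <-> b))):
            ~(d | (c <-> b)): α-rule — add ~d, ~(c <-> b).
            ~(c <-> b): β-rule — branch into c, ~b  //  ~c, b.
              branch 1.1.1.1 (add c, ~b):
                ○ open, literals {b=F, c=T, d=F, e=T}.
              branch 1.1.1.2 (add ~c, b):
                ○ open, literals {b=T, c=F, d=F, e=T}.
          branch 1.1.2 (add ~e, (d | (c <-> b))):
            (d | (c <-> b)): β-rule — branch into d  //  (c <-> b).
              branch 1.1.2.1 (add d):
                ○ open, literals {d=T, e=F}.
              branch 1.1.2.2 (add (c <-> b)):
                (c <-> b): β-rule — branch into c, b  //  ~c, ~b.
                  branch 1.1.2.2.1 (add c, b):
                    ○ open, literals {b=T, c=T, e=F}.
                  branch 1.1.2.2.2 (add ~c, ~b):
                    ○ open, literals {b=F, c=F, e=F}.
      branch 1.2 (add ~d):
        ○ open, literals {d=F}.
  branch 2 (add (((c <-> d) | e) <-> (a & ~c))):
    (((c <-> d) | e) <-> (a & ~c)): β-rule — branch into ((c <-> d) | e), (a & ~c)  //  ~((c <-> d) | e), ~(a & ~c).
      branch 2.1 (add ((c <-> d) | e), (a & ~c)):
        (a & ~c): α-rule — add a, ~c.
        ((c <-> d) | e): β-rule — branch into (c <-> d)  //  e.
          branch 2.1.1 (add (c <-> d)):
            (c <-> d): β-rule — branch into c, d  //  ~c, ~d.
              branch 2.1.1.1 (add c, d):
                × closes — contains both c and ~c.
              branch 2.1.1.2 (add ~c, ~d):
                ○ open, literals {a=T, c=F, d=F}.
          branch 2.1.2 (add e):
            ○ open, literals {a=T, c=F, e=T}.
      branch 2.2 (add ~((c <-> d) | e), ~(a & ~c)):
        ~((c <-> d) | e): α-rule — add ~(c <-> d), ~e.
        ~(a & ~c): β-rule — branch into ~a  //  ~~c.
          branch 2.2.1 (add ~a):
            ~(c <-> d): β-rule — branch into c, ~d  //  ~c, d.
              branch 2.2.1.1 (add c, ~d):
                ○ open, literals {a=F, c=T, d=F, e=F}.
              branch 2.2.1.2 (add ~c, d):
                ○ open, literals {a=F, c=F, d=T, e=F}.
          branch 2.2.2 (add ~~c):
            ~(c <-> d): β-rule — branch into c, ~d  //  ~c, d.
              branch 2.2.2.1 (add c, ~d):
                ○ open, literals {c=T, d=F, e=F}.
              branch 2.2.2.2 (add ~c, d):
                × closes — contains both c and ~c.
2 branches closed, 11 open.
Each open branch fixes some atoms; the unmentioned ones are free. Counting distinct full assignments: branch {b=F, c=T, d=F, e=T} (a) contributes 2 new; branch {b=T, c=F, d=F, e=T} (a) contributes 2 new; branch {d=T, e=F} (a, b, c) contributes 8 new; branch {b=T, c=T, e=F} (a, d) contributes 2 new; branch {b=F, c=F, e=F} (a, d) contributes 2 new; branch {d=F} (a, b, c, e) contributes 8 new; branch {a=T, c=F, d=F} (b, e) contributes 0 new; branch {a=T, c=F, e=T} (b, d) contributes 2 new; branch {a=F, c=T, d=F, e=F} (b) contributes 0 new; branch {a=F, c=F, d=T, e=F} (b) contributes 0 new; branch {c=T, d=F, e=F} (a, b) contributes 0 new. Total: 26.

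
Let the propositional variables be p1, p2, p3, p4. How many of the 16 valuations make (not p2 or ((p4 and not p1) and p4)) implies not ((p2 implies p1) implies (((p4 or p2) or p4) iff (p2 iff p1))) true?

Initial set: {((not p2 or ((p4 and not p1) and p4)) implies not ((p2 implies p1) implies (((p4 or p2) or p4) iff (p2 iff p1))))}.
((not p2 or ((p4 and not p1) and p4)) implies not ((p2 implies p1) implies (((p4 or p2) or p4) iff (p2 iff p1)))): β-rule — branch into not (not p2 or ((p4 and not p1) and p4))  //  not ((p2 implies p1) implies (((p4 or p2) or p4) iff (p2 iff p1))).
  branch 1 (add not (not p2 or ((p4 and not p1) and p4))):
    not (not p2 or ((p4 and not p1) and p4)): α-rule — add not not p2, not ((p4 and not p1) and p4).
    not ((p4 and not p1) and p4): β-rule — branch into not (p4 and not p1)  //  not p4.
      branch 1.1 (add not (p4 and not p1)):
        not (p4 and not p1): β-rule — branch into not p4  //  not not p1.
          branch 1.1.1 (add not p4):
            ○ open, literals {p2=T, p4=F}.
          branch 1.1.2 (add not not p1):
            ○ open, literals {p1=T, p2=T}.
      branch 1.2 (add not p4):
        ○ open, literals {p2=T, p4=F}.
  branch 2 (add not ((p2 implies p1) implies (((p4 or p2) or p4) iff (p2 iff p1)))):
    not ((p2 implies p1) implies (((p4 or p2) or p4) iff (p2 iff p1))): α-rule — add (p2 implies p1), not (((p4 or p2) or p4) iff (p2 iff p1)).
    (p2 implies p1): β-rule — branch into not p2  //  p1.
      branch 2.1 (add not p2):
        not (((p4 or p2) or p4) iff (p2 iff p1)): β-rule — branch into ((p4 or p2) or p4), not (p2 iff p1)  //  not ((p4 or p2) or p4), (p2 iff p1).
          branch 2.1.1 (add ((p4 or p2) or p4), not (p2 iff p1)):
            ((p4 or p2) or p4): β-rule — branch into (p4 or p2)  //  p4.
              branch 2.1.1.1 (add (p4 or p2)):
                not (p2 iff p1): β-rule — branch into p2, not p1  //  not p2, p1.
                  branch 2.1.1.1.1 (add p2, not p1):
                    × closes — contains both p2 and not p2.
                  branch 2.1.1.1.2 (add not p2, p1):
                    (p4 or p2): β-rule — branch into p4  //  p2.
                      branch 2.1.1.1.2.1 (add p4):
                        ○ open, literals {p1=T, p2=F, p4=T}.
                      branch 2.1.1.1.2.2 (add p2):
                        × closes — contains both p2 and not p2.
              branch 2.1.1.2 (add p4):
                not (p2 iff p1): β-rule — branch into p2, not p1  //  not p2, p1.
                  branch 2.1.1.2.1 (add p2, not p1):
                    × closes — contains both p2 and not p2.
                  branch 2.1.1.2.2 (add not p2, p1):
                    ○ open, literals {p1=T, p2=F, p4=T}.
          branch 2.1.2 (add not ((p4 or p2) or p4), (p2 iff p1)):
            not ((p4 or p2) or p4): α-rule — add not (p4 or p2), not p4.
            not (p4 or p2): α-rule — add not p4, not p2.
            (p2 iff p1): β-rule — branch into p2, p1  //  not p2, not p1.
              branch 2.1.2.1 (add p2, p1):
                × closes — contains both p2 and not p2.
              branch 2.1.2.2 (add not p2, not p1):
                ○ open, literals {p1=F, p2=F, p4=F}.
      branch 2.2 (add p1):
        not (((p4 or p2) or p4) iff (p2 iff p1)): β-rule — branch into ((p4 or p2) or p4), not (p2 iff p1)  //  not ((p4 or p2) or p4), (p2 iff p1).
          branch 2.2.1 (add ((p4 or p2) or p4), not (p2 iff p1)):
            ((p4 or p2) or p4): β-rule — branch into (p4 or p2)  //  p4.
              branch 2.2.1.1 (add (p4 or p2)):
                not (p2 iff p1): β-rule — branch into p2, not p1  //  not p2, p1.
                  branch 2.2.1.1.1 (add p2, not p1):
                    × closes — contains both p1 and not p1.
                  branch 2.2.1.1.2 (add not p2, p1):
                    (p4 or p2): β-rule — branch into p4  //  p2.
                      branch 2.2.1.1.2.1 (add p4):
                        ○ open, literals {p1=T, p2=F, p4=T}.
                      branch 2.2.1.1.2.2 (add p2):
                        × closes — contains both p2 and not p2.
              branch 2.2.1.2 (add p4):
                not (p2 iff p1): β-rule — branch into p2, not p1  //  not p2, p1.
                  branch 2.2.1.2.1 (add p2, not p1):
                    × closes — contains both p1 and not p1.
                  branch 2.2.1.2.2 (add not p2, p1):
                    ○ open, literals {p1=T, p2=F, p4=T}.
          branch 2.2.2 (add not ((p4 or p2) or p4), (p2 iff p1)):
            not ((p4 or p2) or p4): α-rule — add not (p4 or p2), not p4.
            not (p4 or p2): α-rule — add not p4, not p2.
            (p2 iff p1): β-rule — branch into p2, p1  //  not p2, not p1.
              branch 2.2.2.1 (add p2, p1):
                × closes — contains both p2 and not p2.
              branch 2.2.2.2 (add not p2, not p1):
                × closes — contains both p1 and not p1.
9 branches closed, 8 open.
Each open branch fixes some atoms; the unmentioned ones are free. Counting distinct full assignments: branch {p2=T, p4=F} (p1, p3) contributes 4 new; branch {p1=T, p2=T} (p3, p4) contributes 2 new; branch {p2=T, p4=F} (p1, p3) contributes 0 new; branch {p1=T, p2=F, p4=T} (p3) contributes 2 new; branch {p1=T, p2=F, p4=T} (p3) contributes 0 new; branch {p1=F, p2=F, p4=F} (p3) contributes 2 new; branch {p1=T, p2=F, p4=T} (p3) contributes 0 new; branch {p1=T, p2=F, p4=T} (p3) contributes 0 new. Total: 10.

10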